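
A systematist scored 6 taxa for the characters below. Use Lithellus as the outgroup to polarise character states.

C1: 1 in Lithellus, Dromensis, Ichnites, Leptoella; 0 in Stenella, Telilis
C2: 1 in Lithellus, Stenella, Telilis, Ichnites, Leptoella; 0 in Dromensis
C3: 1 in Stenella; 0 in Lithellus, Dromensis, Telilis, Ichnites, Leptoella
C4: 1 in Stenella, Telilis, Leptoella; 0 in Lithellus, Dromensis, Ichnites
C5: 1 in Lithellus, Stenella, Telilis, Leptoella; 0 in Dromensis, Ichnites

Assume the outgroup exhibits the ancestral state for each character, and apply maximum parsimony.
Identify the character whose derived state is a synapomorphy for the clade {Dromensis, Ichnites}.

C5

Character polarity is set by the outgroup: the derived state is whichever differs from the outgroup's state, so for C1, C2, C5 the derived state is '0', and for the remaining characters it is '1'.
Only Stenella and Telilis show the derived state '0' for C1, supporting them as a clade.
C2: derived state '0' in Dromensis only — an autapomorphy, so it tells us nothing about relationships among taxa.
C3: derived state '1' in Stenella only — an autapomorphy, so it tells us nothing about relationships among taxa.
C4: derived state '1' in Leptoella, Stenella, and Telilis only — synapomorphy for {Leptoella, Stenella, Telilis}.
C5: derived state '0' in Dromensis and Ichnites only — synapomorphy for {Dromensis, Ichnites}.
Most parsimonious ingroup topology: ((Dromensis,Ichnites),((Stenella,Telilis),Leptoella)).
The clade {Dromensis, Ichnites} is supported by C5: its derived state '0' occurs in exactly those taxa and in no other taxon (including the outgroup).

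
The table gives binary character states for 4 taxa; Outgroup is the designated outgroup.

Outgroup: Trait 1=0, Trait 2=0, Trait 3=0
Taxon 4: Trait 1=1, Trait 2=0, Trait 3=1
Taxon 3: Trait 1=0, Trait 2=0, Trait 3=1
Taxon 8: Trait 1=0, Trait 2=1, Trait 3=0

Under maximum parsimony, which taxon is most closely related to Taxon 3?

The outgroup has state '0' for every character, so '1' is the derived state throughout.
Trait 1: derived state '1' in Taxon 4 only — an autapomorphy, so it tells us nothing about relationships among taxa.
Trait 2: derived state '1' in Taxon 8 only — an autapomorphy, so it tells us nothing about relationships among taxa.
Only Taxon 3 and Taxon 4 show the derived state '1' for Trait 3, supporting them as a clade.
Most parsimonious ingroup topology: ((Taxon 4,Taxon 3),Taxon 8).
Taxon 3 and Taxon 4 form a cherry on this tree, so they are sister taxa.

Taxon 4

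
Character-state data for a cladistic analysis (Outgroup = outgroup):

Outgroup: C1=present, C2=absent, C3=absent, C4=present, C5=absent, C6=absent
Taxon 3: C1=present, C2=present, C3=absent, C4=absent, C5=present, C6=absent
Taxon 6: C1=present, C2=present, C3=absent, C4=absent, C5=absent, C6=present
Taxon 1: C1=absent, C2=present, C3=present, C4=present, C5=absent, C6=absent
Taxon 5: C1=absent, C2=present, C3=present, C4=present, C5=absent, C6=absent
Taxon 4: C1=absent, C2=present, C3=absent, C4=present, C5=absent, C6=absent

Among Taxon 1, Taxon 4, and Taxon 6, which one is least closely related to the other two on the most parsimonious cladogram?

Taxon 6

Character polarity is set by the outgroup: the derived state is whichever differs from the outgroup's state, so for C1, C4 the derived state is 'absent', and for the remaining characters it is 'present'.
C1: derived state 'absent' in Taxon 1, Taxon 4, and Taxon 5 only — synapomorphy for {Taxon 1, Taxon 4, Taxon 5}.
All ingroup taxa share the derived state 'present' for C2; it defines the ingroup but does not resolve relationships within it.
C3: derived state 'present' in Taxon 1 and Taxon 5 only — synapomorphy for {Taxon 1, Taxon 5}.
C4: derived state 'absent' in Taxon 3 and Taxon 6 only — synapomorphy for {Taxon 3, Taxon 6}.
C5 (derived state 'present') is unique to Taxon 3 (autapomorphy; uninformative for grouping).
C6 (derived state 'present') is unique to Taxon 6 (autapomorphy; uninformative for grouping).
Most parsimonious ingroup topology: ((Taxon 3,Taxon 6),((Taxon 1,Taxon 5),Taxon 4)).
Taxon 1 and Taxon 4 share a more recent common ancestor with each other than either does with Taxon 6, so Taxon 6 is the least closely related of the three.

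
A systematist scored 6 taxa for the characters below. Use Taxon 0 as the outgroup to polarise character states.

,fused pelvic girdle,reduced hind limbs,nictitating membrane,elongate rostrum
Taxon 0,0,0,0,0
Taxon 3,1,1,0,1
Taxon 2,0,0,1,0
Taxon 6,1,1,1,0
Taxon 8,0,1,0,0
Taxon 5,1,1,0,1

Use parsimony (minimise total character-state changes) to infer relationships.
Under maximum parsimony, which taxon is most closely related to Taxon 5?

The outgroup has state '0' for every character, so '1' is the derived state throughout.
fused pelvic girdle (derived state '1') is shared by Taxon 3, Taxon 5, and Taxon 6 — a synapomorphy uniting that clade.
reduced hind limbs (derived state '1') is shared by Taxon 3, Taxon 5, Taxon 6, and Taxon 8 — a synapomorphy uniting that clade.
nictitating membrane groups Taxon 2 and Taxon 6, which is incompatible with the clades supported by the remaining characters; treating it as convergent (homoplasy) costs fewer steps than any alternative tree.
Only Taxon 3 and Taxon 5 show the derived state '1' for elongate rostrum, supporting them as a clade.
Most parsimonious ingroup topology: ((((Taxon 3,Taxon 5),Taxon 6),Taxon 8),Taxon 2).
Taxon 5 and Taxon 3 form a cherry on this tree, so they are sister taxa.

Taxon 3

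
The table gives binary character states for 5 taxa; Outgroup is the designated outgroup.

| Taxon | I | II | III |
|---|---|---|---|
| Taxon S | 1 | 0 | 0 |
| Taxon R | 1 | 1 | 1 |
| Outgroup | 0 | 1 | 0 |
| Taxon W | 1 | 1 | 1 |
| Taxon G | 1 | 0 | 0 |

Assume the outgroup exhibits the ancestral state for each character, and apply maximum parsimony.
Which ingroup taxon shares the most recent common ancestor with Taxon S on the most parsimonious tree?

Taxon G

Character polarity is set by the outgroup: the derived state is whichever differs from the outgroup's state, so for II the derived state is '0', and for the remaining characters it is '1'.
I (derived state '1') is shared by all ingroup taxa — unites the whole ingroup.
II: derived state '0' in Taxon G and Taxon S only — synapomorphy for {Taxon G, Taxon S}.
III: derived state '1' in Taxon R and Taxon W only — synapomorphy for {Taxon R, Taxon W}.
Most parsimonious ingroup topology: ((Taxon W,Taxon R),(Taxon S,Taxon G)).
Taxon S and Taxon G form a cherry on this tree, so they are sister taxa.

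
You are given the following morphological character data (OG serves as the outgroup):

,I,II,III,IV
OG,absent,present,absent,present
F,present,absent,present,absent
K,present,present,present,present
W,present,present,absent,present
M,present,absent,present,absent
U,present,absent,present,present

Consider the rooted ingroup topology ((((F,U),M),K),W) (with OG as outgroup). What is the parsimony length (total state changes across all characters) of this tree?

5

Map each character onto ((((F,U),M),K),W) (rooted by OG) and count the minimum state changes it requires (Fitch parsimony):
I: 1; II: 1; III: 1; IV: 2.
Total tree length = 5.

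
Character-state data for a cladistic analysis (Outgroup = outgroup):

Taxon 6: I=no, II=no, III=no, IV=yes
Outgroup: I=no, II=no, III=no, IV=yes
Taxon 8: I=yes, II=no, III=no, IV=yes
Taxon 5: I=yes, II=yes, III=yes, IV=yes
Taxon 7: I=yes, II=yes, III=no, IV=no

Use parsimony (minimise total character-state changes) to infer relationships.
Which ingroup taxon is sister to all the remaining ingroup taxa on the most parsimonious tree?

Taxon 6

Character polarity is set by the outgroup: the derived state is whichever differs from the outgroup's state, so for IV the derived state is 'no', and for the remaining characters it is 'yes'.
I (derived state 'yes') is shared by Taxon 5, Taxon 7, and Taxon 8 — a synapomorphy uniting that clade.
Only Taxon 5 and Taxon 7 show the derived state 'yes' for II, supporting them as a clade.
III (derived state 'yes') is unique to Taxon 5 (autapomorphy; uninformative for grouping).
IV (derived state 'no') is unique to Taxon 7 (autapomorphy; uninformative for grouping).
Most parsimonious ingroup topology: (Taxon 6,((Taxon 5,Taxon 7),Taxon 8)).
Taxon 6 is sister to the clade containing all other ingroup taxa, so it is the earliest-diverging (most basal) ingroup lineage.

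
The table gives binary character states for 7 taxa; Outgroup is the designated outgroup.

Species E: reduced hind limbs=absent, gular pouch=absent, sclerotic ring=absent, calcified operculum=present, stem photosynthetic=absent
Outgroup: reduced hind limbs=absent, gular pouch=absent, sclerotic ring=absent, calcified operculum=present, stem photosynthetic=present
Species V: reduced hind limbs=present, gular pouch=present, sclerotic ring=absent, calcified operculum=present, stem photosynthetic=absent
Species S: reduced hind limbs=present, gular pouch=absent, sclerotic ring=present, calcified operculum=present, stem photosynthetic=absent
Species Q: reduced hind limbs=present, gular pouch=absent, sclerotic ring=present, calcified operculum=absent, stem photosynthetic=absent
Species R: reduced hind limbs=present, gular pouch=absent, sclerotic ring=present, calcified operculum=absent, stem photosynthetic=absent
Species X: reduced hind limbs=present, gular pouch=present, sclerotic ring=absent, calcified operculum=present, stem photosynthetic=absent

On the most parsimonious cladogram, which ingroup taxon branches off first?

Character polarity is set by the outgroup: the derived state is whichever differs from the outgroup's state, so for calcified operculum, stem photosynthetic the derived state is 'absent', and for the remaining characters it is 'present'.
reduced hind limbs: derived state 'present' in Species Q, Species R, Species S, Species V, and Species X only — synapomorphy for {Species Q, Species R, Species S, Species V, Species X}.
Only Species V and Species X show the derived state 'present' for gular pouch, supporting them as a clade.
sclerotic ring (derived state 'present') is shared by Species Q, Species R, and Species S — a synapomorphy uniting that clade.
Only Species Q and Species R show the derived state 'absent' for calcified operculum, supporting them as a clade.
stem photosynthetic (derived state 'absent') is shared by all ingroup taxa — unites the whole ingroup.
Most parsimonious ingroup topology: (((Species X,Species V),(Species S,(Species R,Species Q))),Species E).
Species E is sister to the clade containing all other ingroup taxa, so it is the earliest-diverging (most basal) ingroup lineage.

Species E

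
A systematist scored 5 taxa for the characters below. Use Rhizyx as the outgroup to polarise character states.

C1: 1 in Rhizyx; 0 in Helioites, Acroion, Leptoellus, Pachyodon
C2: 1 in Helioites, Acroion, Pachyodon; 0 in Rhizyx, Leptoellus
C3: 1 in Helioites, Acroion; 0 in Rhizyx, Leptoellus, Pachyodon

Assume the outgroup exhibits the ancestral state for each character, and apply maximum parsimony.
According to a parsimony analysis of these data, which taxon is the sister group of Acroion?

Helioites

Character polarity is set by the outgroup: the derived state is whichever differs from the outgroup's state, so for C1 the derived state is '0', and for the remaining characters it is '1'.
C1 (derived state '0') is shared by all ingroup taxa — unites the whole ingroup.
Only Acroion, Helioites, and Pachyodon show the derived state '1' for C2, supporting them as a clade.
C3 (derived state '1') is shared by Acroion and Helioites — a synapomorphy uniting that clade.
Most parsimonious ingroup topology: (((Helioites,Acroion),Pachyodon),Leptoellus).
Acroion and Helioites form a cherry on this tree, so they are sister taxa.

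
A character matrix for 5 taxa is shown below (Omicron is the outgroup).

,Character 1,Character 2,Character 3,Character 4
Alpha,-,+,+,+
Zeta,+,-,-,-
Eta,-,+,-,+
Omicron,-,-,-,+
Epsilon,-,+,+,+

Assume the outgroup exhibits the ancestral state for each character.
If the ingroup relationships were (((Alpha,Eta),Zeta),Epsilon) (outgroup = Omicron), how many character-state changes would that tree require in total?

6

Map each character onto (((Alpha,Eta),Zeta),Epsilon) (rooted by Omicron) and count the minimum state changes it requires (Fitch parsimony):
Character 1: 1; Character 2: 2; Character 3: 2; Character 4: 1.
Total tree length = 6.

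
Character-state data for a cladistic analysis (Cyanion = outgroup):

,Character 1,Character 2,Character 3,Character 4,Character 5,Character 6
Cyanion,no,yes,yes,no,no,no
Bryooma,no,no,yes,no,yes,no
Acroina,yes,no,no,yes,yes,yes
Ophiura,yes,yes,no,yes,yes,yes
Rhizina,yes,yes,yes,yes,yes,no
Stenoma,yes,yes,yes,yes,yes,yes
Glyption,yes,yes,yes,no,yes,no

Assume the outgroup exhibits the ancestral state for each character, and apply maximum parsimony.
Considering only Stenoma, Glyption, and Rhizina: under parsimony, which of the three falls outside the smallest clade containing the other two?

Character polarity is set by the outgroup: the derived state is whichever differs from the outgroup's state, so for Character 2, Character 3 the derived state is 'no', and for the remaining characters it is 'yes'.
Character 1 (derived state 'yes') is shared by Acroina, Glyption, Ophiura, Rhizina, and Stenoma — a synapomorphy uniting that clade.
Character 2 (state 'no') occurs in Acroina and Bryooma but conflicts with the nesting implied by the other characters — most parsimoniously interpreted as homoplasy.
Character 3: derived state 'no' in Acroina and Ophiura only — synapomorphy for {Acroina, Ophiura}.
Character 4 (derived state 'yes') is shared by Acroina, Ophiura, Rhizina, and Stenoma — a synapomorphy uniting that clade.
Character 5 (derived state 'yes') is shared by all ingroup taxa — unites the whole ingroup.
Character 6: derived state 'yes' in Acroina, Ophiura, and Stenoma only — synapomorphy for {Acroina, Ophiura, Stenoma}.
Most parsimonious ingroup topology: (Bryooma,((((Acroina,Ophiura),Stenoma),Rhizina),Glyption)).
Rhizina and Stenoma share a more recent common ancestor with each other than either does with Glyption, so Glyption is the least closely related of the three.

Glyption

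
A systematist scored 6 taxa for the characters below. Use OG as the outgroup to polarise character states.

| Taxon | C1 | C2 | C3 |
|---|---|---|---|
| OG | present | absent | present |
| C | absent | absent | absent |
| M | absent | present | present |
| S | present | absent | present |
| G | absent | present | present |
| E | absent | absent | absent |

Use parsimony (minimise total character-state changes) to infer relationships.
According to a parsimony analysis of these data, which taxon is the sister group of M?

G

Character polarity is set by the outgroup: the derived state is whichever differs from the outgroup's state, so for C1, C3 the derived state is 'absent', and for the remaining characters it is 'present'.
Only C, E, G, and M show the derived state 'absent' for C1, supporting them as a clade.
C2: derived state 'present' in G and M only — synapomorphy for {G, M}.
C3: derived state 'absent' in C and E only — synapomorphy for {C, E}.
Most parsimonious ingroup topology: (((C,E),(M,G)),S).
M and G form a cherry on this tree, so they are sister taxa.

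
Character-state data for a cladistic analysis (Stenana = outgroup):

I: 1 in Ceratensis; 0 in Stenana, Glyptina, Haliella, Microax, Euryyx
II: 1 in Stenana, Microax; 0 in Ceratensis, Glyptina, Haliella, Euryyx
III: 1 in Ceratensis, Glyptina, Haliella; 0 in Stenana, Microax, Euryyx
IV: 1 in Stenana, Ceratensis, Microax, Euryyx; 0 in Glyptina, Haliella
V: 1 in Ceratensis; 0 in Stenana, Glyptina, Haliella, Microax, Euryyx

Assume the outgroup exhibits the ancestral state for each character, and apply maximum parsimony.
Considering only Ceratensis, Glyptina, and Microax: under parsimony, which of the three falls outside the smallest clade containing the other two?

Microax

Character polarity is set by the outgroup: the derived state is whichever differs from the outgroup's state, so for II, IV the derived state is '0', and for the remaining characters it is '1'.
I (derived state '1') is unique to Ceratensis (autapomorphy; uninformative for grouping).
II: derived state '0' in Ceratensis, Euryyx, Glyptina, and Haliella only — synapomorphy for {Ceratensis, Euryyx, Glyptina, Haliella}.
Only Ceratensis, Glyptina, and Haliella show the derived state '1' for III, supporting them as a clade.
IV (derived state '0') is shared by Glyptina and Haliella — a synapomorphy uniting that clade.
V (derived state '1') is unique to Ceratensis (autapomorphy; uninformative for grouping).
Most parsimonious ingroup topology: (((Ceratensis,(Glyptina,Haliella)),Euryyx),Microax).
Glyptina and Ceratensis share a more recent common ancestor with each other than either does with Microax, so Microax is the least closely related of the three.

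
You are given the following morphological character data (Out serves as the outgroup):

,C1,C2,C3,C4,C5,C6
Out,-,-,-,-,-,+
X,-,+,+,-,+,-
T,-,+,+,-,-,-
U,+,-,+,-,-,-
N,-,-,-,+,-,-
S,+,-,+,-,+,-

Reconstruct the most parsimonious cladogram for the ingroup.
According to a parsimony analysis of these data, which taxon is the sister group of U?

S

Character polarity is set by the outgroup: the derived state is whichever differs from the outgroup's state, so for C6 the derived state is '-', and for the remaining characters it is '+'.
Only S and U show the derived state '+' for C1, supporting them as a clade.
C2: derived state '+' in T and X only — synapomorphy for {T, X}.
Only S, T, U, and X show the derived state '+' for C3, supporting them as a clade.
C4: derived state '+' in N only — an autapomorphy, so it tells us nothing about relationships among taxa.
C5 groups S and X, which is incompatible with the clades supported by the remaining characters; treating it as convergent (homoplasy) costs fewer steps than any alternative tree.
All ingroup taxa share the derived state '-' for C6; it defines the ingroup but does not resolve relationships within it.
Most parsimonious ingroup topology: (((X,T),(U,S)),N).
U and S form a cherry on this tree, so they are sister taxa.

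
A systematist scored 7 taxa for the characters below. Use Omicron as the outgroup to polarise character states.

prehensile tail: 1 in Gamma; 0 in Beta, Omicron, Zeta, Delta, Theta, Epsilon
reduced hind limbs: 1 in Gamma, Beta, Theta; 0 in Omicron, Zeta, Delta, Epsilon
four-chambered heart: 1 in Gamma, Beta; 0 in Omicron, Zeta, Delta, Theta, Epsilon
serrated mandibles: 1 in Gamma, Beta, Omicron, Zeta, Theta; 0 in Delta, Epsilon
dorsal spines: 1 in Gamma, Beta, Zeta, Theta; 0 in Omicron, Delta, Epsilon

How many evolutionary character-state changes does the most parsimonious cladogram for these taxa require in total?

5

Character polarity is set by the outgroup: the derived state is whichever differs from the outgroup's state, so for serrated mandibles the derived state is '0', and for the remaining characters it is '1'.
prehensile tail (derived state '1') is unique to Gamma (autapomorphy; uninformative for grouping).
reduced hind limbs: derived state '1' in Beta, Gamma, and Theta only — synapomorphy for {Beta, Gamma, Theta}.
four-chambered heart: derived state '1' in Beta and Gamma only — synapomorphy for {Beta, Gamma}.
serrated mandibles (derived state '0') is shared by Delta and Epsilon — a synapomorphy uniting that clade.
dorsal spines (derived state '1') is shared by Beta, Gamma, Theta, and Zeta — a synapomorphy uniting that clade.
Most parsimonious ingroup topology: ((Delta,Epsilon),(Zeta,((Gamma,Beta),Theta))).
Changes per character on this tree: prehensile tail: 1; reduced hind limbs: 1; four-chambered heart: 1; serrated mandibles: 1; dorsal spines: 1.
Total = 5.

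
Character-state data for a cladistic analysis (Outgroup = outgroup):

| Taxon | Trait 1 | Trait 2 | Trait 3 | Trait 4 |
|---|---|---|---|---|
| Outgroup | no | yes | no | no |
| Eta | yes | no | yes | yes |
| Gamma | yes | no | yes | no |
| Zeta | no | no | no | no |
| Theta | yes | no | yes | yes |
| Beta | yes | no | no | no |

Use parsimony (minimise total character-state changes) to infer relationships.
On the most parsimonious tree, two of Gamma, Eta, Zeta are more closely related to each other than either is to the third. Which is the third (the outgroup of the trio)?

Zeta

Character polarity is set by the outgroup: the derived state is whichever differs from the outgroup's state, so for Trait 2 the derived state is 'no', and for the remaining characters it is 'yes'.
Trait 1: derived state 'yes' in Beta, Eta, Gamma, and Theta only — synapomorphy for {Beta, Eta, Gamma, Theta}.
All ingroup taxa share the derived state 'no' for Trait 2; it defines the ingroup but does not resolve relationships within it.
Trait 3: derived state 'yes' in Eta, Gamma, and Theta only — synapomorphy for {Eta, Gamma, Theta}.
Only Eta and Theta show the derived state 'yes' for Trait 4, supporting them as a clade.
Most parsimonious ingroup topology: ((((Eta,Theta),Gamma),Beta),Zeta).
Gamma and Eta share a more recent common ancestor with each other than either does with Zeta, so Zeta is the least closely related of the three.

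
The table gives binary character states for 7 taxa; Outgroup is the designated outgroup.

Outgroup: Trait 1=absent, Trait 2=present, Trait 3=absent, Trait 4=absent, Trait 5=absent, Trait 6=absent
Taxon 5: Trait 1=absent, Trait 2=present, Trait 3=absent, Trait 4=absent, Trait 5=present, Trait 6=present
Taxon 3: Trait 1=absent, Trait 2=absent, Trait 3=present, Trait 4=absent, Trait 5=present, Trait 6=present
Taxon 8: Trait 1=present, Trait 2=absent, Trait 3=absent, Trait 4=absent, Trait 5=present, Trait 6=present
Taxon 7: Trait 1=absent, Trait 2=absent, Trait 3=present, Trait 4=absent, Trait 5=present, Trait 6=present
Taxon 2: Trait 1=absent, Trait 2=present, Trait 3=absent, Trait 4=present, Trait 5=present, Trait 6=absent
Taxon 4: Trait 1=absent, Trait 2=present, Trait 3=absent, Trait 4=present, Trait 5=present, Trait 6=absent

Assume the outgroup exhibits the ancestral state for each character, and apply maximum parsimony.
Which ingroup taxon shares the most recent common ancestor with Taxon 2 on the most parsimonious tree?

Taxon 4

Character polarity is set by the outgroup: the derived state is whichever differs from the outgroup's state, so for Trait 2 the derived state is 'absent', and for the remaining characters it is 'present'.
Trait 1: derived state 'present' in Taxon 8 only — an autapomorphy, so it tells us nothing about relationships among taxa.
Trait 2 (derived state 'absent') is shared by Taxon 3, Taxon 7, and Taxon 8 — a synapomorphy uniting that clade.
Trait 3 (derived state 'present') is shared by Taxon 3 and Taxon 7 — a synapomorphy uniting that clade.
Only Taxon 2 and Taxon 4 show the derived state 'present' for Trait 4, supporting them as a clade.
Trait 5 (derived state 'present') is shared by all ingroup taxa — unites the whole ingroup.
Only Taxon 3, Taxon 5, Taxon 7, and Taxon 8 show the derived state 'present' for Trait 6, supporting them as a clade.
Most parsimonious ingroup topology: ((Taxon 5,((Taxon 3,Taxon 7),Taxon 8)),(Taxon 2,Taxon 4)).
Taxon 2 and Taxon 4 form a cherry on this tree, so they are sister taxa.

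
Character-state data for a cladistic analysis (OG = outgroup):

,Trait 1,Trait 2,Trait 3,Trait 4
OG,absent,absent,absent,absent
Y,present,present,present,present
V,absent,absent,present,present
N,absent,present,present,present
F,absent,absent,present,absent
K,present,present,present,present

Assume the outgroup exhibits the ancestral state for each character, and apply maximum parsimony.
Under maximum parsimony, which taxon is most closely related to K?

The outgroup has state 'absent' for every character, so 'present' is the derived state throughout.
Trait 1 (derived state 'present') is shared by K and Y — a synapomorphy uniting that clade.
Trait 2 (derived state 'present') is shared by K, N, and Y — a synapomorphy uniting that clade.
Trait 3 (derived state 'present') is shared by all ingroup taxa — unites the whole ingroup.
Trait 4 (derived state 'present') is shared by K, N, V, and Y — a synapomorphy uniting that clade.
Most parsimonious ingroup topology: ((((Y,K),N),V),F).
K and Y form a cherry on this tree, so they are sister taxa.

Y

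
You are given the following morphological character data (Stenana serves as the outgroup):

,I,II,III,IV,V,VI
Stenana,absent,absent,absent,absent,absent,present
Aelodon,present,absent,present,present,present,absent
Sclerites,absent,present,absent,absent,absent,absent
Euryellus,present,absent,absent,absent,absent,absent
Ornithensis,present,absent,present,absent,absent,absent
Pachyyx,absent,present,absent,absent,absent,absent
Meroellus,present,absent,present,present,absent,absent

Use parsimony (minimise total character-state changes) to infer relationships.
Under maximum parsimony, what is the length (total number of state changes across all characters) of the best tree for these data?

Character polarity is set by the outgroup: the derived state is whichever differs from the outgroup's state, so for VI the derived state is 'absent', and for the remaining characters it is 'present'.
Only Aelodon, Euryellus, Meroellus, and Ornithensis show the derived state 'present' for I, supporting them as a clade.
II (derived state 'present') is shared by Pachyyx and Sclerites — a synapomorphy uniting that clade.
Only Aelodon, Meroellus, and Ornithensis show the derived state 'present' for III, supporting them as a clade.
Only Aelodon and Meroellus show the derived state 'present' for IV, supporting them as a clade.
V (derived state 'present') is unique to Aelodon (autapomorphy; uninformative for grouping).
VI (derived state 'absent') is shared by all ingroup taxa — unites the whole ingroup.
Most parsimonious ingroup topology: ((((Aelodon,Meroellus),Ornithensis),Euryellus),(Sclerites,Pachyyx)).
Changes per character on this tree: I: 1; II: 1; III: 1; IV: 1; V: 1; VI: 1.
Total = 6.

6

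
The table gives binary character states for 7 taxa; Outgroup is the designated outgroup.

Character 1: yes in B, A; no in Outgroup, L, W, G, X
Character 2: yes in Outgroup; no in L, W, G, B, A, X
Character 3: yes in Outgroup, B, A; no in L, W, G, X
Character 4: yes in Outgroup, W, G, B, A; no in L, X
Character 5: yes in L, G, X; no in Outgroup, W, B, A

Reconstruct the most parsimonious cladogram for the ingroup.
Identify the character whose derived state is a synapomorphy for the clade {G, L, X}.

Character polarity is set by the outgroup: the derived state is whichever differs from the outgroup's state, so for Character 2, Character 3, Character 4 the derived state is 'no', and for the remaining characters it is 'yes'.
Character 1 (derived state 'yes') is shared by A and B — a synapomorphy uniting that clade.
Character 2 (derived state 'no') is shared by all ingroup taxa — unites the whole ingroup.
Only G, L, W, and X show the derived state 'no' for Character 3, supporting them as a clade.
Only L and X show the derived state 'no' for Character 4, supporting them as a clade.
Character 5: derived state 'yes' in G, L, and X only — synapomorphy for {G, L, X}.
Most parsimonious ingroup topology: ((((L,X),G),W),(B,A)).
The clade {G, L, X} is supported by Character 5: its derived state 'yes' occurs in exactly those taxa and in no other taxon (including the outgroup).

Character 5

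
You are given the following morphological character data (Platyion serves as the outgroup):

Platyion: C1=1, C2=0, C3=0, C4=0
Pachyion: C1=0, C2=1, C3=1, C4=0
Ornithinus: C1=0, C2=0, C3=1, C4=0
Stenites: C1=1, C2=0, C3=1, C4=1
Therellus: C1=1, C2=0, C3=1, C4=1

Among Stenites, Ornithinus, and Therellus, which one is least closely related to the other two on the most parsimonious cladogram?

Character polarity is set by the outgroup: the derived state is whichever differs from the outgroup's state, so for C1 the derived state is '0', and for the remaining characters it is '1'.
C1 (derived state '0') is shared by Ornithinus and Pachyion — a synapomorphy uniting that clade.
C2: derived state '1' in Pachyion only — an autapomorphy, so it tells us nothing about relationships among taxa.
All ingroup taxa share the derived state '1' for C3; it defines the ingroup but does not resolve relationships within it.
C4 (derived state '1') is shared by Stenites and Therellus — a synapomorphy uniting that clade.
Most parsimonious ingroup topology: ((Pachyion,Ornithinus),(Stenites,Therellus)).
Therellus and Stenites share a more recent common ancestor with each other than either does with Ornithinus, so Ornithinus is the least closely related of the three.

Ornithinus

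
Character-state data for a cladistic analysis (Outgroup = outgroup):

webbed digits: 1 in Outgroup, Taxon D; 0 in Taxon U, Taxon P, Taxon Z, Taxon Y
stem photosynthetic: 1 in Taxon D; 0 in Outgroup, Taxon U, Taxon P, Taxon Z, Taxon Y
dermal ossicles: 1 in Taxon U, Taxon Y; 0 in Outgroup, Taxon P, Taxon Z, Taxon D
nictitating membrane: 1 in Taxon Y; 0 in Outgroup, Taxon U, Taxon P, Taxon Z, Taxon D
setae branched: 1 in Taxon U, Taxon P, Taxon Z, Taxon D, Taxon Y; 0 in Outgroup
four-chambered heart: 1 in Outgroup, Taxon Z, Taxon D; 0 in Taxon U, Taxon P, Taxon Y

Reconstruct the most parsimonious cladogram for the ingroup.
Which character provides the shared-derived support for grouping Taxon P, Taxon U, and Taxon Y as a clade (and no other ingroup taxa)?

four-chambered heart

Character polarity is set by the outgroup: the derived state is whichever differs from the outgroup's state, so for webbed digits, four-chambered heart the derived state is '0', and for the remaining characters it is '1'.
webbed digits: derived state '0' in Taxon P, Taxon U, Taxon Y, and Taxon Z only — synapomorphy for {Taxon P, Taxon U, Taxon Y, Taxon Z}.
stem photosynthetic: derived state '1' in Taxon D only — an autapomorphy, so it tells us nothing about relationships among taxa.
dermal ossicles (derived state '1') is shared by Taxon U and Taxon Y — a synapomorphy uniting that clade.
nictitating membrane (derived state '1') is unique to Taxon Y (autapomorphy; uninformative for grouping).
setae branched (derived state '1') is shared by all ingroup taxa — unites the whole ingroup.
four-chambered heart (derived state '0') is shared by Taxon P, Taxon U, and Taxon Y — a synapomorphy uniting that clade.
Most parsimonious ingroup topology: ((((Taxon U,Taxon Y),Taxon P),Taxon Z),Taxon D).
The clade {Taxon P, Taxon U, Taxon Y} is supported by four-chambered heart: its derived state '0' occurs in exactly those taxa and in no other taxon (including the outgroup).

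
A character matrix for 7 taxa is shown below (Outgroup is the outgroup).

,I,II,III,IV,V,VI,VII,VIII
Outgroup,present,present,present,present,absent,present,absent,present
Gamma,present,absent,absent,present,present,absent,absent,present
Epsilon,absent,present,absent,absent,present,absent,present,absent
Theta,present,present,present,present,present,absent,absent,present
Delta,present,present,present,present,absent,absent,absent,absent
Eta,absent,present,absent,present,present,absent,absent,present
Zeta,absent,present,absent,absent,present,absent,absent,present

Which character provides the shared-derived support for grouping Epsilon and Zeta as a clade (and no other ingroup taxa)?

Character polarity is set by the outgroup: the derived state is whichever differs from the outgroup's state, so for I, II, III, IV, VI, VIII the derived state is 'absent', and for the remaining characters it is 'present'.
I (derived state 'absent') is shared by Epsilon, Eta, and Zeta — a synapomorphy uniting that clade.
II: derived state 'absent' in Gamma only — an autapomorphy, so it tells us nothing about relationships among taxa.
Only Epsilon, Eta, Gamma, and Zeta show the derived state 'absent' for III, supporting them as a clade.
Only Epsilon and Zeta show the derived state 'absent' for IV, supporting them as a clade.
V (derived state 'present') is shared by Epsilon, Eta, Gamma, Theta, and Zeta — a synapomorphy uniting that clade.
VI (derived state 'absent') is shared by all ingroup taxa — unites the whole ingroup.
VII (derived state 'present') is unique to Epsilon (autapomorphy; uninformative for grouping).
VIII groups Delta and Epsilon, which is incompatible with the clades supported by the remaining characters; treating it as convergent (homoplasy) costs fewer steps than any alternative tree.
Most parsimonious ingroup topology: (((Gamma,((Epsilon,Zeta),Eta)),Theta),Delta).
The clade {Epsilon, Zeta} is supported by IV: its derived state 'absent' occurs in exactly those taxa and in no other taxon (including the outgroup).

IV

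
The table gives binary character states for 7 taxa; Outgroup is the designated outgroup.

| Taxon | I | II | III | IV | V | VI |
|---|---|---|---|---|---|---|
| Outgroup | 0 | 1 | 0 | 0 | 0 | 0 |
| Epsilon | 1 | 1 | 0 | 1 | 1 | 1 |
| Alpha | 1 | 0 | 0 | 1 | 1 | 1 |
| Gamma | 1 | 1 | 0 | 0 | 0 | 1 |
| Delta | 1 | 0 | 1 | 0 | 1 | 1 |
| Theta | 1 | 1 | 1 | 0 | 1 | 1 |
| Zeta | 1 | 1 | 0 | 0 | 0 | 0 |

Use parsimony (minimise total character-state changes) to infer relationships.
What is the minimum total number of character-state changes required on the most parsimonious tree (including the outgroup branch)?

Character polarity is set by the outgroup: the derived state is whichever differs from the outgroup's state, so for II the derived state is '0', and for the remaining characters it is '1'.
I (derived state '1') is shared by all ingroup taxa — unites the whole ingroup.
II groups Alpha and Delta, which is incompatible with the clades supported by the remaining characters; treating it as convergent (homoplasy) costs fewer steps than any alternative tree.
III: derived state '1' in Delta and Theta only — synapomorphy for {Delta, Theta}.
Only Alpha and Epsilon show the derived state '1' for IV, supporting them as a clade.
V: derived state '1' in Alpha, Delta, Epsilon, and Theta only — synapomorphy for {Alpha, Delta, Epsilon, Theta}.
VI (derived state '1') is shared by Alpha, Delta, Epsilon, Gamma, and Theta — a synapomorphy uniting that clade.
Most parsimonious ingroup topology: ((((Epsilon,Alpha),(Delta,Theta)),Gamma),Zeta).
Changes per character on this tree: I: 1; II: 2; III: 1; IV: 1; V: 1; VI: 1.
Total = 7.

7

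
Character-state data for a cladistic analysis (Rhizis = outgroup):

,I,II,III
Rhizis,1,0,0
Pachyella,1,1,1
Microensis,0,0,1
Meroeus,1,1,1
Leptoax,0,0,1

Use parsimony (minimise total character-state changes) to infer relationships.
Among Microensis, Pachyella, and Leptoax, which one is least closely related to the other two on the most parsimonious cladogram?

Pachyella

Character polarity is set by the outgroup: the derived state is whichever differs from the outgroup's state, so for I the derived state is '0', and for the remaining characters it is '1'.
Only Leptoax and Microensis show the derived state '0' for I, supporting them as a clade.
II: derived state '1' in Meroeus and Pachyella only — synapomorphy for {Meroeus, Pachyella}.
All ingroup taxa share the derived state '1' for III; it defines the ingroup but does not resolve relationships within it.
Most parsimonious ingroup topology: ((Pachyella,Meroeus),(Microensis,Leptoax)).
Microensis and Leptoax share a more recent common ancestor with each other than either does with Pachyella, so Pachyella is the least closely related of the three.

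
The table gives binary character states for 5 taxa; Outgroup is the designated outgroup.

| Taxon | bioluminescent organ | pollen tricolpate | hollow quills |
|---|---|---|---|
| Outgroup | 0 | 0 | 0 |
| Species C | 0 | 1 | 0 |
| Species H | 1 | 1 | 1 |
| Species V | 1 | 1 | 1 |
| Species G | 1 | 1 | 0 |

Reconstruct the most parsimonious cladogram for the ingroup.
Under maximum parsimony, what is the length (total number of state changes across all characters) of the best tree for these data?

The outgroup has state '0' for every character, so '1' is the derived state throughout.
Only Species G, Species H, and Species V show the derived state '1' for bioluminescent organ, supporting them as a clade.
All ingroup taxa share the derived state '1' for pollen tricolpate; it defines the ingroup but does not resolve relationships within it.
Only Species H and Species V show the derived state '1' for hollow quills, supporting them as a clade.
Most parsimonious ingroup topology: (Species C,((Species H,Species V),Species G)).
Changes per character on this tree: bioluminescent organ: 1; pollen tricolpate: 1; hollow quills: 1.
Total = 3.

3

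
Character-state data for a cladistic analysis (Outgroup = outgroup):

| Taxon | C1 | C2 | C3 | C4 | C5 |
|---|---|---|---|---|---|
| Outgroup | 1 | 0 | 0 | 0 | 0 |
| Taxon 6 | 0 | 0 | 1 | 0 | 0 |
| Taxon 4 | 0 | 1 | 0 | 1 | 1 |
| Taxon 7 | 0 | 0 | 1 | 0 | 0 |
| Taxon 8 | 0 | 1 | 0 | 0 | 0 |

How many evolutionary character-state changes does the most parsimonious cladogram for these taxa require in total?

5

Character polarity is set by the outgroup: the derived state is whichever differs from the outgroup's state, so for C1 the derived state is '0', and for the remaining characters it is '1'.
C1 (derived state '0') is shared by all ingroup taxa — unites the whole ingroup.
Only Taxon 4 and Taxon 8 show the derived state '1' for C2, supporting them as a clade.
Only Taxon 6 and Taxon 7 show the derived state '1' for C3, supporting them as a clade.
C4 (derived state '1') is unique to Taxon 4 (autapomorphy; uninformative for grouping).
C5: derived state '1' in Taxon 4 only — an autapomorphy, so it tells us nothing about relationships among taxa.
Most parsimonious ingroup topology: ((Taxon 6,Taxon 7),(Taxon 4,Taxon 8)).
Changes per character on this tree: C1: 1; C2: 1; C3: 1; C4: 1; C5: 1.
Total = 5.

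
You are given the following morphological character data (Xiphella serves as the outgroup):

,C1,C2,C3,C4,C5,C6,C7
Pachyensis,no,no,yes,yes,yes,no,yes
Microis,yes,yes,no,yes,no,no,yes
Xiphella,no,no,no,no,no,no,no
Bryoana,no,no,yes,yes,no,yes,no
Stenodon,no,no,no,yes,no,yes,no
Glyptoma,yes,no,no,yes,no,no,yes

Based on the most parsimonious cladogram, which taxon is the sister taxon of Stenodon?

The outgroup has state 'no' for every character, so 'yes' is the derived state throughout.
Only Glyptoma and Microis show the derived state 'yes' for C1, supporting them as a clade.
C2 (derived state 'yes') is unique to Microis (autapomorphy; uninformative for grouping).
C3 (state 'yes') occurs in Bryoana and Pachyensis but conflicts with the nesting implied by the other characters — most parsimoniously interpreted as homoplasy.
All ingroup taxa share the derived state 'yes' for C4; it defines the ingroup but does not resolve relationships within it.
C5: derived state 'yes' in Pachyensis only — an autapomorphy, so it tells us nothing about relationships among taxa.
C6: derived state 'yes' in Bryoana and Stenodon only — synapomorphy for {Bryoana, Stenodon}.
Only Glyptoma, Microis, and Pachyensis show the derived state 'yes' for C7, supporting them as a clade.
Most parsimonious ingroup topology: ((Pachyensis,(Microis,Glyptoma)),(Stenodon,Bryoana)).
Stenodon and Bryoana form a cherry on this tree, so they are sister taxa.

Bryoana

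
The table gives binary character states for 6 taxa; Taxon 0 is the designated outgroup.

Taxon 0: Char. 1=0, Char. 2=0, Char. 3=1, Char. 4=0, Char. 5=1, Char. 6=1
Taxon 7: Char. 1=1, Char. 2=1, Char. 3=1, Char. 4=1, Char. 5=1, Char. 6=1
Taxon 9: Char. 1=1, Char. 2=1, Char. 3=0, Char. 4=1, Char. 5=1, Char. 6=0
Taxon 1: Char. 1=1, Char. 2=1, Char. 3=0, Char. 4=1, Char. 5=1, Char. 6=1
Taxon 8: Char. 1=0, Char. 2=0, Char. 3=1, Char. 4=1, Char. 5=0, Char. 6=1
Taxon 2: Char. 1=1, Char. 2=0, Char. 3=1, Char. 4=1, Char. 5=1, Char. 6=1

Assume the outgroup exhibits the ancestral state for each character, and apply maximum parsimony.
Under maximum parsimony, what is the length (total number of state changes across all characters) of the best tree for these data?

6

Character polarity is set by the outgroup: the derived state is whichever differs from the outgroup's state, so for Char. 3, Char. 5, Char. 6 the derived state is '0', and for the remaining characters it is '1'.
Char. 1: derived state '1' in Taxon 1, Taxon 2, Taxon 7, and Taxon 9 only — synapomorphy for {Taxon 1, Taxon 2, Taxon 7, Taxon 9}.
Only Taxon 1, Taxon 7, and Taxon 9 show the derived state '1' for Char. 2, supporting them as a clade.
Only Taxon 1 and Taxon 9 show the derived state '0' for Char. 3, supporting them as a clade.
Char. 4 (derived state '1') is shared by all ingroup taxa — unites the whole ingroup.
Char. 5 (derived state '0') is unique to Taxon 8 (autapomorphy; uninformative for grouping).
Char. 6: derived state '0' in Taxon 9 only — an autapomorphy, so it tells us nothing about relationships among taxa.
Most parsimonious ingroup topology: (((Taxon 7,(Taxon 9,Taxon 1)),Taxon 2),Taxon 8).
Changes per character on this tree: Char. 1: 1; Char. 2: 1; Char. 3: 1; Char. 4: 1; Char. 5: 1; Char. 6: 1.
Total = 6.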